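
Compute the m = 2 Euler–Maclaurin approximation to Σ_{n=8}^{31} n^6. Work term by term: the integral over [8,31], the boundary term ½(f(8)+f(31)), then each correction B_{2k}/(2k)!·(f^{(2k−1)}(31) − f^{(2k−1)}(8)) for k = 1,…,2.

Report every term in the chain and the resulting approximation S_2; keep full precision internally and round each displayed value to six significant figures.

∫_8^31 x^6 dx evaluates to 3.93007e+09.
½[f(8) + f(31)] = ½[262144 + 8.87504e+08] = 4.43883e+08.
Running total after boundary: 4.37396e+09.
k=1: B_{2}/(2)! × [f^{(1)}(31) − f^{(1)}(8)] = 1/12 × (1.71775e+08 − 196608) = 1.42982e+07.
Partial sum through k=1: 4.38825e+09.
k=2: B_{4}/(4)! × [f^{(3)}(31) − f^{(3)}(8)] = −1/720 × (3.57492e+06 − 61440.0) = -4879.83.

S_2 ≈ 4.38825e+09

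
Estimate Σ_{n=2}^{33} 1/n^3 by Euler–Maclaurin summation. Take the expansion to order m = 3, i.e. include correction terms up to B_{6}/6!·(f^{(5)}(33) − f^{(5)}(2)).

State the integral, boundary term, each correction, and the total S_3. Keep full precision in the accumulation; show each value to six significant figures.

S_3 ≈ 0.201703

The integral term ∫_2^33 1/x^3 dx = 0.124541.
Endpoint term: (f(2) + f(33))/2 = (0.125000 + 2.78265e-05)/2 = 0.0625139.
Running total after boundary: 0.187055.
Order-1 term: 1/12 · (-2.52968e-06 − (-0.187500)) = 0.0156248.
Partial sum through k=1: 0.202680.
Order-2 term: −1/720 · (-4.64588e-08 − (-0.937500)) = -0.00130208.
Partial sum through k=2: 0.201377.
Order-3 term: 1/30240 · (-1.79180e-09 − (-9.84375)) = 0.000325521.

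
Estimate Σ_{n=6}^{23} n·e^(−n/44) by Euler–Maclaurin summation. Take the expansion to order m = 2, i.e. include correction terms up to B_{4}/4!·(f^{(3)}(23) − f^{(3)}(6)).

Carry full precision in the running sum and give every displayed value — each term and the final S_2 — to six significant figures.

S_2 ≈ 181.079

The integral term ∫_6^23 x·e^(−x/44) dx = 171.683.
Endpoint term: (f(6) + f(23))/2 = (5.23515 + 13.6367)/2 = 9.43594.
Integral + boundary = 181.118.
Correction k=1: B_{2}/2! · (f^{(1)}(23) − f^{(1)}(6)) = 1/12 · (0.282976 − 0.753545) = -0.0392141.
Running total after k=1: 181.079.
Correction k=2: B_{4}/4! · (f^{(3)}(23) − f^{(3)}(6)) = −1/720 · (0.000758666 − 0.00129060) = 7.38792e-07.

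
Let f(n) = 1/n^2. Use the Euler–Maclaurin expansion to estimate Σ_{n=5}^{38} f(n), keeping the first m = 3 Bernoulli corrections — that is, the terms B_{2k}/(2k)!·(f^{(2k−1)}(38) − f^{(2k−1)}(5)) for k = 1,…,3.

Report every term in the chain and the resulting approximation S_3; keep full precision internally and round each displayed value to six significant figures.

S_3 ≈ 0.195350

∫_5^38 1/x^2 dx evaluates to 0.173684.
½[f(5) + f(38)] = ½[0.0400000 + 0.000692521] = 0.0203463.
Running total after boundary: 0.194030.
Correction k=1: B_{2}/2! · (f^{(1)}(38) − f^{(1)}(5)) = 1/12 · (-3.64485e-05 − (-0.0160000)) = 0.00133030.
Running total after k=1: 0.195361.
Correction k=2: B_{4}/4! · (f^{(3)}(38) − f^{(3)}(5)) = −1/720 · (-3.02896e-07 − (-0.00768000)) = -1.06662e-05.
Running total after k=2: 0.195350.
Correction k=3: B_{6}/6! · (f^{(5)}(38) − f^{(5)}(5)) = 1/30240 · (-6.29285e-09 − (-0.00921600)) = 3.04762e-07.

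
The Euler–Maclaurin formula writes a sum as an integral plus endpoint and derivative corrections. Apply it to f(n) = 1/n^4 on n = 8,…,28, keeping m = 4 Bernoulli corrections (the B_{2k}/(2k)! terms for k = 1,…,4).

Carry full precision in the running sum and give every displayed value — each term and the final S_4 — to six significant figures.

∫_8^28 1/x^4 dx evaluates to 0.000635857.
Boundary: ½(f(8) + f(28)) = ½(0.000244141 + 1.62693e-06) = 0.000122884.
So far: 0.000758741.
k=1: B_{2}/(2)! × [f^{(1)}(28) − f^{(1)}(8)] = 1/12 × (-2.32418e-07 − (-0.000122070)) = 1.01532e-05.
Running total after k=1: 0.000768894.
k=2: B_{4}/(4)! × [f^{(3)}(28) − f^{(3)}(8)] = −1/720 × (-8.89355e-09 − (-5.72205e-05)) = -7.94605e-08.
Running total after k=2: 0.000768814.
k=3: B_{6}/(6)! × [f^{(5)}(28) − f^{(5)}(8)] = 1/30240 × (-6.35253e-10 − (-5.00679e-05)) = 1.65566e-09.
Running total after k=3: 0.000768816.
k=4: B_{8}/(8)! × [f^{(7)}(28) − f^{(7)}(8)] = −1/1209600 × (-7.29245e-11 − (-7.04080e-05)) = -5.82076e-11.

S_4 ≈ 0.000768816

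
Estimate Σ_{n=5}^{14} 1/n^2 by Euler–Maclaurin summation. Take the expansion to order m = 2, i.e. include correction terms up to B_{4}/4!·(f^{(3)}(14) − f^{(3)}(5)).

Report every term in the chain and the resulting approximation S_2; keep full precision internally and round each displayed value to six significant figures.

Integral: ∫_5^14 1/x^2 dx = 0.128571.
Boundary: ½(f(5) + f(14)) = ½(0.0400000 + 0.00510204) = 0.0225510.
Running total after boundary: 0.151122.
Correction k=1: B_{2}/2! · (f^{(1)}(14) − f^{(1)}(5)) = 1/12 · (-0.000728863 − (-0.0160000)) = 0.00127259.
Partial sum through k=1: 0.152395.
Correction k=2: B_{4}/4! · (f^{(3)}(14) − f^{(3)}(5)) = −1/720 · (-4.46243e-05 − (-0.00768000)) = -1.06047e-05.

S_2 ≈ 0.152384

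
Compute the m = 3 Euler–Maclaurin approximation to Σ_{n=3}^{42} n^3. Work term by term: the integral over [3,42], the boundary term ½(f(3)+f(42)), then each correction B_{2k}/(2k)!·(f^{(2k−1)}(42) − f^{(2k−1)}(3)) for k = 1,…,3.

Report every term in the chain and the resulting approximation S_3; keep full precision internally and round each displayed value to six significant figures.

The integral term ∫_3^42 x^3 dx = 777904.
Boundary: ½(f(3) + f(42)) = ½(27.0000 + 74088.0) = 37057.5.
Running total after boundary: 814961.
Order-1 term: 1/12 · (5292.00 − 27.0000) = 438.750.
Running total after k=1: 815400.
Order-2 term: −1/720 · (6.00000 − 6.00000) = 0.00000.
Running total after k=2: 815400.
Order-3 term: 1/30240 · (0.00000 − 0.00000) = 0.00000.

S_3 ≈ 815400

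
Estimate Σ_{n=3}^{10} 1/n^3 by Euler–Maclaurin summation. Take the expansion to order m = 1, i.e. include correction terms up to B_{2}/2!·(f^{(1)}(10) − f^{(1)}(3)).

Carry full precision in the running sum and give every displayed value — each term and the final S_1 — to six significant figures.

Integral: ∫_3^10 1/x^3 dx = 0.0505556.
Boundary: ½(f(3) + f(10)) = ½(0.0370370 + 0.00100000) = 0.0190185.
Integral + boundary = 0.0695741.
k=1: B_{2}/(2)! × [f^{(1)}(10) − f^{(1)}(3)] = 1/12 × (-0.000300000 − (-0.0370370)) = 0.00306142.

S_1 ≈ 0.0726355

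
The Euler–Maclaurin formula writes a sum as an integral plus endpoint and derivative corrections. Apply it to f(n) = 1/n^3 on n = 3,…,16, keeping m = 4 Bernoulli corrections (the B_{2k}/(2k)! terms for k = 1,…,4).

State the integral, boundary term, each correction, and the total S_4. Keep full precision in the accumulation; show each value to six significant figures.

Integral: ∫_3^16 1/x^3 dx = 0.0536024.
Boundary: ½(f(3) + f(16)) = ½(0.0370370 + 0.000244141) = 0.0186406.
Running total after boundary: 0.0722430.
Correction k=1: B_{2}/2! · (f^{(1)}(16) − f^{(1)}(3)) = 1/12 · (-4.57764e-05 − (-0.0370370)) = 0.00308261.
After k=1: 0.0753256.
Correction k=2: B_{4}/4! · (f^{(3)}(16) − f^{(3)}(3)) = −1/720 · (-3.57628e-06 − (-0.0823045)) = -0.000114307.
After k=2: 0.0752113.
Correction k=3: B_{6}/6! · (f^{(5)}(16) − f^{(5)}(3)) = 1/30240 · (-5.86733e-07 − (-0.384088)) = 1.27013e-05.
After k=3: 0.0752240.
Correction k=4: B_{8}/8! · (f^{(7)}(16) − f^{(7)}(3)) = −1/1209600 · (-1.65019e-07 − (-3.07270)) = -2.54026e-06.

S_4 ≈ 0.0752215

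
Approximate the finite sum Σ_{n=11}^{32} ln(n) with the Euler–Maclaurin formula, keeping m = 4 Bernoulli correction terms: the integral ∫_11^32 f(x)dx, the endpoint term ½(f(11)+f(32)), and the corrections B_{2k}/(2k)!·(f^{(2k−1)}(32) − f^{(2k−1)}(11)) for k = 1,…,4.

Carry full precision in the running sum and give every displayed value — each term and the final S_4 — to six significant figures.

S_4 ≈ 66.4535

The integral term ∫_11^32 ln(x) dx = 63.5267.
Boundary: ½(f(11) + f(32)) = ½(2.39790 + 3.46574) = 2.93182.
Running total after boundary: 66.4585.
k=1: B_{2}/(2)! × [f^{(1)}(32) − f^{(1)}(11)] = 1/12 × (0.0312500 − 0.0909091) = -0.00497159.
Running total after k=1: 66.4535.
k=2: B_{4}/(4)! × [f^{(3)}(32) − f^{(3)}(11)] = −1/720 × (6.10352e-05 − 0.00150263) = 2.00221e-06.
Running total after k=2: 66.4535.
k=3: B_{6}/(6)! × [f^{(5)}(32) − f^{(5)}(11)] = 1/30240 × (7.15256e-07 − 0.000149021) = -4.90429e-09.
Running total after k=3: 66.4535.
k=4: B_{8}/(8)! × [f^{(7)}(32) − f^{(7)}(11)] = −1/1209600 × (2.09548e-08 − 3.69474e-05) = 3.05278e-11.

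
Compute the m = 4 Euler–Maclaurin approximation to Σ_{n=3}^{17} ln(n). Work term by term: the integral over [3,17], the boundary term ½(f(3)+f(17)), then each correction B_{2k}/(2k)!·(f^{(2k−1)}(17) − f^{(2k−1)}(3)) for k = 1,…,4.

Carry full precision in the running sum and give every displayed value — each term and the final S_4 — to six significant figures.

S_4 ≈ 32.8119

∫_3^17 ln(x) dx evaluates to 30.8688.
Endpoint term: (f(3) + f(17))/2 = (1.09861 + 2.83321)/2 = 1.96591.
Running total after boundary: 32.8347.
Correction k=1: B_{2}/2! · (f^{(1)}(17) − f^{(1)}(3)) = 1/12 · (0.0588235 − 0.333333) = -0.0228758.
Running total after k=1: 32.8118.
Correction k=2: B_{4}/4! · (f^{(3)}(17) − f^{(3)}(3)) = −1/720 · (0.000407083 − 0.0740741) = 0.000102315.
Running total after k=2: 32.8119.
Correction k=3: B_{6}/6! · (f^{(5)}(17) − f^{(5)}(3)) = 1/30240 · (1.69031e-05 − 0.0987654) = -3.26549e-06.
Running total after k=3: 32.8119.
Correction k=4: B_{8}/8! · (f^{(7)}(17) − f^{(7)}(3)) = −1/1209600 · (1.75465e-06 − 0.329218) = 2.72170e-07.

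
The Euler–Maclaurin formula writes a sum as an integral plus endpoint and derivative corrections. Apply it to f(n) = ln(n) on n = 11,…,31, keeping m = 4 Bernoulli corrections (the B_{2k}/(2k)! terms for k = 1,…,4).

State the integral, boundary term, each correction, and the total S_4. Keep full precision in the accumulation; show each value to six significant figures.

The integral term ∫_11^31 ln(x) dx = 60.0768.
Boundary: ½(f(11) + f(31)) = ½(2.39790 + 3.43399) = 2.91594.
So far: 62.9927.
k=1: B_{2}/(2)! × [f^{(1)}(31) − f^{(1)}(11)] = 1/12 × (0.0322581 − 0.0909091) = -0.00488759.
After k=1: 62.9878.
k=2: B_{4}/(4)! × [f^{(3)}(31) − f^{(3)}(11)] = −1/720 × (6.71344e-05 − 0.00150263) = 1.99374e-06.
After k=2: 62.9878.
k=3: B_{6}/(6)! × [f^{(5)}(31) − f^{(5)}(11)] = 1/30240 × (8.38306e-07 − 0.000149021) = -4.90023e-09.
After k=3: 62.9878.
k=4: B_{8}/(8)! × [f^{(7)}(31) − f^{(7)}(11)] = −1/1209600 × (2.61698e-08 − 3.69474e-05) = 3.05235e-11.

S_4 ≈ 62.9878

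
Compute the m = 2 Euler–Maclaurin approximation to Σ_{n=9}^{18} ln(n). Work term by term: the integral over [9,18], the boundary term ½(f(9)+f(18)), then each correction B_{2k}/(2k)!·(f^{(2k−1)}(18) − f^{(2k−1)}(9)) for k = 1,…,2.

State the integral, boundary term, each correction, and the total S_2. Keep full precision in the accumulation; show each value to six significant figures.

S_2 ≈ 25.7908

The integral term ∫_9^18 ln(x) dx = 23.2517.
Endpoint term: (f(9) + f(18))/2 = (2.19722 + 2.89037)/2 = 2.54380.
Integral + boundary = 25.7955.
Correction k=1: B_{2}/2! · (f^{(1)}(18) − f^{(1)}(9)) = 1/12 · (0.0555556 − 0.111111) = -0.00462963.
After k=1: 25.7908.
Correction k=2: B_{4}/4! · (f^{(3)}(18) − f^{(3)}(9)) = −1/720 · (0.000342936 − 0.00274348) = 3.33410e-06.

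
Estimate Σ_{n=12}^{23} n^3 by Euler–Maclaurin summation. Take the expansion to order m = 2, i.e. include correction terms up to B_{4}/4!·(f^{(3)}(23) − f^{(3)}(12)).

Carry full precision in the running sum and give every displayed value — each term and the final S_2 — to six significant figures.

∫_12^23 x^3 dx evaluates to 64776.2.
Boundary: ½(f(12) + f(23)) = ½(1728.00 + 12167.0) = 6947.50.
Running total after boundary: 71723.8.
Order-1 term: 1/12 · (1587.00 − 432.000) = 96.2500.
Partial sum through k=1: 71820.0.
Order-2 term: −1/720 · (6.00000 − 6.00000) = 0.00000.

S_2 ≈ 71820.0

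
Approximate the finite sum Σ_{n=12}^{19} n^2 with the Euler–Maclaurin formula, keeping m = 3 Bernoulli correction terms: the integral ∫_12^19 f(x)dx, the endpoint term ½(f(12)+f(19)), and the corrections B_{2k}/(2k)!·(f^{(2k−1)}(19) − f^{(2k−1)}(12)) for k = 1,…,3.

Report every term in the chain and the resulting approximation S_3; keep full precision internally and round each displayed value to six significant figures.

S_3 ≈ 1964.00

Integral: ∫_12^19 x^2 dx = 1710.33.
½[f(12) + f(19)] = ½[144.000 + 361.000] = 252.500.
Running total after boundary: 1962.83.
k=1: B_{2}/(2)! × [f^{(1)}(19) − f^{(1)}(12)] = 1/12 × (38.0000 − 24.0000) = 1.16667.
After k=1: 1964.00.
k=2: B_{4}/(4)! × [f^{(3)}(19) − f^{(3)}(12)] = −1/720 × (0.00000 − 0.00000) = 0.00000.
After k=2: 1964.00.
k=3: B_{6}/(6)! × [f^{(5)}(19) − f^{(5)}(12)] = 1/30240 × (0.00000 − 0.00000) = 0.00000.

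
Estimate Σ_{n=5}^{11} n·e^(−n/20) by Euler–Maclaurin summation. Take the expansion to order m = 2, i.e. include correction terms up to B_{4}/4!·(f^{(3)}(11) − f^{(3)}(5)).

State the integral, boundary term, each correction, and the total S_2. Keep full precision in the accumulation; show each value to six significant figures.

Integral: ∫_5^11 x·e^(−x/20) dx = 31.6915.
½[f(5) + f(11)] = ½[3.89400 + 6.34645] = 5.12023.
Running total after boundary: 36.8117.
k=1: B_{2}/(2)! × [f^{(1)}(11) − f^{(1)}(5)] = 1/12 × (0.259627 − 0.584101) = -0.0270394.
Running total after k=1: 36.7847.
k=2: B_{4}/(4)! × [f^{(3)}(11) − f^{(3)}(5)] = −1/720 × (0.00353382 − 0.00535426) = 2.52839e-06.

S_2 ≈ 36.7847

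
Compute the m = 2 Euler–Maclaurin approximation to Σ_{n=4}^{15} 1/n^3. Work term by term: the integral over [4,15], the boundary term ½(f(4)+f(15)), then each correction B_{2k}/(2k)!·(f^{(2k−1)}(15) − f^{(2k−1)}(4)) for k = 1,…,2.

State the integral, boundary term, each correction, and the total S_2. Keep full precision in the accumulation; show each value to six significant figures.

S_2 ≈ 0.0379397

The integral term ∫_4^15 1/x^3 dx = 0.0290278.
Boundary: ½(f(4) + f(15)) = ½(0.0156250 + 0.000296296) = 0.00796065.
Running total after boundary: 0.0369884.
k=1: B_{2}/(2)! × [f^{(1)}(15) − f^{(1)}(4)] = 1/12 × (-5.92593e-05 − (-0.0117188)) = 0.000971624.
After k=1: 0.0379601.
k=2: B_{4}/(4)! × [f^{(3)}(15) − f^{(3)}(4)] = −1/720 × (-5.26749e-06 − (-0.0146484)) = -2.03377e-05.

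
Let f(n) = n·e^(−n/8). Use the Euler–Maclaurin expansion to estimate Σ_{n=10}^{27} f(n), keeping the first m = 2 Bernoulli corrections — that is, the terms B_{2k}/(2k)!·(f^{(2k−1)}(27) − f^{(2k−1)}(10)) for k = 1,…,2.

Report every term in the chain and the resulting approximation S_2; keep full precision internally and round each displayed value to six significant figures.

The integral term ∫_10^27 x·e^(−x/8) dx = 31.6756.
½[f(10) + f(27)] = ½[2.86505 + 0.923889] = 1.89447.
Running total after boundary: 33.5701.
Correction k=1: B_{2}/2! · (f^{(1)}(27) − f^{(1)}(10)) = 1/12 · (-0.0812680 − (-0.0716262)) = -0.000803486.
Partial sum through k=1: 33.5693.
Correction k=2: B_{4}/4! · (f^{(3)}(27) − f^{(3)}(10)) = −1/720 · (-0.000200497 − 0.00783412) = 1.11592e-05.

S_2 ≈ 33.5693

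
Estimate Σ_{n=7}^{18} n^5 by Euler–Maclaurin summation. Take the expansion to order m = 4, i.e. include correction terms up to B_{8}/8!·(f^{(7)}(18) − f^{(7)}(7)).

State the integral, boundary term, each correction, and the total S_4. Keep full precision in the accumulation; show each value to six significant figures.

S_4 ≈ 6.64500e+06

The integral term ∫_7^18 x^5 dx = 5.64910e+06.
½[f(7) + f(18)] = ½[16807.0 + 1.88957e+06] = 953188.
So far: 6.60228e+06.
Correction k=1: B_{2}/2! · (f^{(1)}(18) − f^{(1)}(7)) = 1/12 · (524880 − 12005.0) = 42739.6.
After k=1: 6.64502e+06.
Correction k=2: B_{4}/4! · (f^{(3)}(18) − f^{(3)}(7)) = −1/720 · (19440.0 − 2940.00) = -22.9167.
After k=2: 6.64500e+06.
Correction k=3: B_{6}/6! · (f^{(5)}(18) − f^{(5)}(7)) = 1/30240 · (120.000 − 120.000) = 0.00000.
After k=3: 6.64500e+06.
Correction k=4: B_{8}/8! · (f^{(7)}(18) − f^{(7)}(7)) = −1/1209600 · (0.00000 − 0.00000) = 0.00000.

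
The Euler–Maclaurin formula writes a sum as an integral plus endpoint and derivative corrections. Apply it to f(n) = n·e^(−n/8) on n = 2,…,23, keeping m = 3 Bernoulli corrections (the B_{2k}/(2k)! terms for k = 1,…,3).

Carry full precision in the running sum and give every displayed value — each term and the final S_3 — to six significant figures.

∫_2^23 x·e^(−x/8) dx evaluates to 48.3129.
Endpoint term: (f(2) + f(23))/2 = (1.55760 + 1.29757)/2 = 1.42759.
Integral + boundary = 49.7404.
Correction k=1: B_{2}/2! · (f^{(1)}(23) − f^{(1)}(2)) = 1/12 · (-0.105780 − 0.584101) = -0.0574901.
Running total after k=1: 49.6830.
Correction k=2: B_{4}/4! · (f^{(3)}(23) − f^{(3)}(2)) = −1/720 · (0.000110188 − 0.0334641) = 4.63249e-05.
Running total after k=2: 49.6830.
Correction k=3: B_{6}/6! · (f^{(5)}(23) − f^{(5)}(2)) = 1/30240 · (2.92686e-05 − 0.000903150) = -2.88982e-08.

S_3 ≈ 49.6830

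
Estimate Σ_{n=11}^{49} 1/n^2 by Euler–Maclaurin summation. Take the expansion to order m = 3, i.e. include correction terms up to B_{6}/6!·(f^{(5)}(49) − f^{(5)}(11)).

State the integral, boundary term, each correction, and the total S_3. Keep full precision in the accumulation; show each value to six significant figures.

Integral: ∫_11^49 1/x^2 dx = 0.0705009.
Boundary: ½(f(11) + f(49)) = ½(0.00826446 + 0.000416493) = 0.00434048.
Running total after boundary: 0.0748414.
Correction k=1: B_{2}/2! · (f^{(1)}(49) − f^{(1)}(11)) = 1/12 · (-1.69997e-05 − (-0.00150263)) = 0.000123802.
Partial sum through k=1: 0.0749652.
Correction k=2: B_{4}/4! · (f^{(3)}(49) − f^{(3)}(11)) = −1/720 · (-8.49632e-08 − (-0.000149021)) = -2.06856e-07.
Partial sum through k=2: 0.0749650.
Correction k=3: B_{6}/6! · (f^{(5)}(49) − f^{(5)}(11)) = 1/30240 · (-1.06160e-09 − (-3.69474e-05)) = 1.22177e-09.

S_3 ≈ 0.0749650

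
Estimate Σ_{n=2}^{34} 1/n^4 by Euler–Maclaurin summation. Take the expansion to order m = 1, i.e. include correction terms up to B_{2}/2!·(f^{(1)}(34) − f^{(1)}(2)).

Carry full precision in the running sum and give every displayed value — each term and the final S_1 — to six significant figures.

∫_2^34 1/x^4 dx evaluates to 0.0416582.
½[f(2) + f(34)] = ½[0.0625000 + 7.48315e-07] = 0.0312504.
So far: 0.0729086.
Correction k=1: B_{2}/2! · (f^{(1)}(34) − f^{(1)}(2)) = 1/12 · (-8.80370e-08 − (-0.125000)) = 0.0104167.

S_1 ≈ 0.0833252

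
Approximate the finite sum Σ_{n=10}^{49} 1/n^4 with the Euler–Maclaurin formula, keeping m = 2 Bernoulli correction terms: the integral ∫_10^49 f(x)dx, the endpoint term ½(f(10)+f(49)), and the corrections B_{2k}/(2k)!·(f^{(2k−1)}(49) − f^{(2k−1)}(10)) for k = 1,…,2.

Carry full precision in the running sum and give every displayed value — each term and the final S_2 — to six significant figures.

Integral: ∫_10^49 1/x^4 dx = 0.000330500.
Boundary: ½(f(10) + f(49)) = ½(0.000100000 + 1.73467e-07) = 5.00867e-05.
Running total after boundary: 0.000380587.
k=1: B_{2}/(2)! × [f^{(1)}(49) − f^{(1)}(10)] = 1/12 × (-1.41605e-08 − (-4.00000e-05)) = 3.33215e-06.
Running total after k=1: 0.000383919.
k=2: B_{4}/(4)! × [f^{(3)}(49) − f^{(3)}(10)] = −1/720 × (-1.76933e-10 − (-1.20000e-05)) = -1.66664e-08.

S_2 ≈ 0.000383902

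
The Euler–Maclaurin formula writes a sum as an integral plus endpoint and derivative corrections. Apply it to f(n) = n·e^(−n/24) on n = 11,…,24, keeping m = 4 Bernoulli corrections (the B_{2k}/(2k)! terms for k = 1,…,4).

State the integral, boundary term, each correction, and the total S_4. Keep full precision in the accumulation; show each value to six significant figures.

The integral term ∫_11^24 x·e^(−x/24) dx = 107.366.
Endpoint term: (f(11) + f(24))/2 = (6.95570 + 8.82911)/2 = 7.89240.
Running total after boundary: 115.258.
Order-1 term: 1/12 · (0.00000 − 0.342516) = -0.0285430.
Running total after k=1: 115.230.
Order-2 term: −1/720 · (0.00127736 − 0.00279026) = 2.10125e-06.
Running total after k=2: 115.230.
Order-3 term: 1/30240 · (4.43527e-06 − 8.65603e-06) = -1.39575e-10.
Running total after k=3: 115.230.
Order-4 term: −1/1209600 · (1.15502e-08 − 2.16456e-08) = 8.34606e-15.

S_4 ≈ 115.230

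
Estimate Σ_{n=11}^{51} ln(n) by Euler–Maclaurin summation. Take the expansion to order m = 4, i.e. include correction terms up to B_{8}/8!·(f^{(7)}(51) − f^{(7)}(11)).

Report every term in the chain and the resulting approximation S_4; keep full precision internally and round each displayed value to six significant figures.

S_4 ≈ 137.305

The integral term ∫_11^51 ln(x) dx = 134.146.
Endpoint term: (f(11) + f(51))/2 = (2.39790 + 3.93183)/2 = 3.16486.
Running total after boundary: 137.311.
k=1: B_{2}/(2)! × [f^{(1)}(51) − f^{(1)}(11)] = 1/12 × (0.0196078 − 0.0909091) = -0.00594177.
After k=1: 137.305.
k=2: B_{4}/(4)! × [f^{(3)}(51) − f^{(3)}(11)] = −1/720 × (1.50772e-05 − 0.00150263) = 2.06605e-06.
After k=2: 137.305.
k=3: B_{6}/(6)! × [f^{(5)}(51) − f^{(5)}(11)] = 1/30240 × (6.95601e-08 − 0.000149021) = -4.92565e-09.
After k=3: 137.305.
k=4: B_{8}/(8)! × [f^{(7)}(51) − f^{(7)}(11)] = −1/1209600 × (8.02308e-10 − 3.69474e-05) = 3.05445e-11.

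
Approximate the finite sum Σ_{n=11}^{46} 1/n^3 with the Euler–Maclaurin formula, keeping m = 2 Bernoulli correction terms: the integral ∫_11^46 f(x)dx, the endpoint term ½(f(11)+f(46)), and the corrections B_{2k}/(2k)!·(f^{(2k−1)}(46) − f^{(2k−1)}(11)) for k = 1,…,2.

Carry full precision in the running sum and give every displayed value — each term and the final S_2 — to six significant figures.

The integral term ∫_11^46 1/x^3 dx = 0.00389594.
½[f(11) + f(46)] = ½[0.000751315 + 1.02737e-05] = 0.000380794.
Integral + boundary = 0.00427673.
k=1: B_{2}/(2)! × [f^{(1)}(46) − f^{(1)}(11)] = 1/12 × (-6.70023e-07 − (-0.000204904)) = 1.70195e-05.
After k=1: 0.00429375.
k=2: B_{4}/(4)! × [f^{(3)}(46) − f^{(3)}(11)] = −1/720 × (-6.33292e-09 − (-3.38684e-05)) = -4.70307e-08.

S_2 ≈ 0.00429370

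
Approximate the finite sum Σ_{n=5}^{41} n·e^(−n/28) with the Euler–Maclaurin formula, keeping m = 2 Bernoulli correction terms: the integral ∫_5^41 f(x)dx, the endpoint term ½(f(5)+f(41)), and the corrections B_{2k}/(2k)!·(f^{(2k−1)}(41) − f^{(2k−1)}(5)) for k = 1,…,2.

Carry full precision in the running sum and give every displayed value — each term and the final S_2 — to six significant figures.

Integral: ∫_5^41 x·e^(−x/28) dx = 326.131.
½[f(5) + f(41)] = ½[4.18232 + 9.48097] = 6.83164.
Running total after boundary: 332.963.
k=1: B_{2}/(2)! × [f^{(1)}(41) − f^{(1)}(5)] = 1/12 × (-0.107363 − 0.687096) = -0.0662049.
After k=1: 332.897.
k=2: B_{4}/(4)! × [f^{(3)}(41) − f^{(3)}(5)] = −1/720 × (0.000452963 − 0.00301024) = 3.55177e-06.

S_2 ≈ 332.897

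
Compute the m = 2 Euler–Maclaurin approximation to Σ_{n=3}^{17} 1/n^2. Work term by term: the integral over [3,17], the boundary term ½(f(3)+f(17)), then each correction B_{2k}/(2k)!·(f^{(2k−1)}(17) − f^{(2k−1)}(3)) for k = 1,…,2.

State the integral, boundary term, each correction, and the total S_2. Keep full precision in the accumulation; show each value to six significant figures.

S_2 ≈ 0.337797

Integral: ∫_3^17 1/x^2 dx = 0.274510.
Boundary: ½(f(3) + f(17)) = ½(0.111111 + 0.00346021) = 0.0572857.
Integral + boundary = 0.331795.
k=1: B_{2}/(2)! × [f^{(1)}(17) − f^{(1)}(3)] = 1/12 × (-0.000407083 − (-0.0740741)) = 0.00613892.
Partial sum through k=1: 0.337934.
k=2: B_{4}/(4)! × [f^{(3)}(17) − f^{(3)}(3)] = −1/720 × (-1.69031e-05 − (-0.0987654)) = -0.000137151.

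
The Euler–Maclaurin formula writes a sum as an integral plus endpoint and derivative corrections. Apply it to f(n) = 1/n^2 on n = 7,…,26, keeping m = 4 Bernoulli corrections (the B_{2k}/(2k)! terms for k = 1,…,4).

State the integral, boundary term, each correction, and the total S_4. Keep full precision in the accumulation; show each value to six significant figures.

The integral term ∫_7^26 1/x^2 dx = 0.104396.
Boundary: ½(f(7) + f(26)) = ½(0.0204082 + 0.00147929) = 0.0109437.
So far: 0.115339.
Correction k=1: B_{2}/2! · (f^{(1)}(26) − f^{(1)}(7)) = 1/12 · (-0.000113792 − (-0.00583090)) = 0.000476426.
Partial sum through k=1: 0.115816.
Correction k=2: B_{4}/4! · (f^{(3)}(26) − f^{(3)}(7)) = −1/720 · (-2.01997e-06 − (-0.00142798)) = -1.98050e-06.
Partial sum through k=2: 0.115814.
Correction k=3: B_{6}/6! · (f^{(5)}(26) − f^{(5)}(7)) = 1/30240 · (-8.96436e-08 − (-0.000874271)) = 2.89081e-08.
Partial sum through k=3: 0.115814.
Correction k=4: B_{8}/8! · (f^{(7)}(26) − f^{(7)}(7)) = −1/1209600 · (-7.42609e-09 − (-0.000999167)) = -8.26025e-10.

S_4 ≈ 0.115814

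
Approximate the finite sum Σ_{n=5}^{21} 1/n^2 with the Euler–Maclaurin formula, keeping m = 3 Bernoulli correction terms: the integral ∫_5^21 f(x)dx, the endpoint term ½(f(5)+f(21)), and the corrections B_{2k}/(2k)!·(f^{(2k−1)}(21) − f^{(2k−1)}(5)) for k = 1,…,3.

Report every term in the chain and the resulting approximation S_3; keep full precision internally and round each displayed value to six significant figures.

The integral term ∫_5^21 1/x^2 dx = 0.152381.
½[f(5) + f(21)] = ½[0.0400000 + 0.00226757] = 0.0211338.
Running total after boundary: 0.173515.
k=1: B_{2}/(2)! × [f^{(1)}(21) − f^{(1)}(5)] = 1/12 × (-0.000215959 − (-0.0160000)) = 0.00131534.
After k=1: 0.174830.
k=2: B_{4}/(4)! × [f^{(3)}(21) − f^{(3)}(5)] = −1/720 × (-5.87645e-06 − (-0.00768000)) = -1.06585e-05.
After k=2: 0.174819.
k=3: B_{6}/(6)! × [f^{(5)}(21) − f^{(5)}(5)] = 1/30240 × (-3.99758e-07 − (-0.00921600)) = 3.04749e-07.

S_3 ≈ 0.174820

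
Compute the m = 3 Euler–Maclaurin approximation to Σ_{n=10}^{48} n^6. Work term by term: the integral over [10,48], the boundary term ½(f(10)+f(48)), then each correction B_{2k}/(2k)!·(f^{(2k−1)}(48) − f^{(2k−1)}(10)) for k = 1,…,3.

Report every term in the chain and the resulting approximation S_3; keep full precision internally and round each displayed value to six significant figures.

∫_10^48 x^6 dx evaluates to 8.38655e+10.
Boundary: ½(f(10) + f(48)) = ½(1.00000e+06 + 1.22306e+10) = 6.11580e+09.
Integral + boundary = 8.99813e+10.
k=1: B_{2}/(2)! × [f^{(1)}(48) − f^{(1)}(10)] = 1/12 × (1.52882e+09 − 600000) = 1.27352e+08.
After k=1: 9.01086e+10.
k=2: B_{4}/(4)! × [f^{(3)}(48) − f^{(3)}(10)] = −1/720 × (1.32710e+07 − 120000) = -18265.3.
After k=2: 9.01086e+10.
k=3: B_{6}/(6)! × [f^{(5)}(48) − f^{(5)}(10)] = 1/30240 × (34560.0 − 7200.00) = 0.904762.

S_3 ≈ 9.01086e+10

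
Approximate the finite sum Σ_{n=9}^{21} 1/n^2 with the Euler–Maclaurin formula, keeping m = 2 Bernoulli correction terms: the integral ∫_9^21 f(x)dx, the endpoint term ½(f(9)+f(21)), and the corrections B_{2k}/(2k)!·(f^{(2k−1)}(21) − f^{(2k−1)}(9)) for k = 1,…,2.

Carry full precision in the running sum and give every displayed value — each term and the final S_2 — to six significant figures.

∫_9^21 1/x^2 dx evaluates to 0.0634921.
½[f(9) + f(21)] = ½[0.0123457 + 0.00226757] = 0.00730663.
So far: 0.0707987.
k=1: B_{2}/(2)! × [f^{(1)}(21) − f^{(1)}(9)] = 1/12 × (-0.000215959 − (-0.00274348)) = 0.000210627.
After k=1: 0.0710093.
k=2: B_{4}/(4)! × [f^{(3)}(21) − f^{(3)}(9)] = −1/720 × (-5.87645e-06 − (-0.000406442)) = -5.56341e-07.

S_2 ≈ 0.0710088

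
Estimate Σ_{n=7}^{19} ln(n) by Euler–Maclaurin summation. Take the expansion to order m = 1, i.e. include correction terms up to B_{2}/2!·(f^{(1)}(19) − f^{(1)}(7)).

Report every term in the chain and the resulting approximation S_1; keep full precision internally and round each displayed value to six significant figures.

∫_7^19 ln(x) dx evaluates to 30.3230.
Boundary: ½(f(7) + f(19)) = ½(1.94591 + 2.94444) = 2.44517.
Running total after boundary: 32.7681.
Correction k=1: B_{2}/2! · (f^{(1)}(19) − f^{(1)}(7)) = 1/12 · (0.0526316 − 0.142857) = -0.00751880.

S_1 ≈ 32.7606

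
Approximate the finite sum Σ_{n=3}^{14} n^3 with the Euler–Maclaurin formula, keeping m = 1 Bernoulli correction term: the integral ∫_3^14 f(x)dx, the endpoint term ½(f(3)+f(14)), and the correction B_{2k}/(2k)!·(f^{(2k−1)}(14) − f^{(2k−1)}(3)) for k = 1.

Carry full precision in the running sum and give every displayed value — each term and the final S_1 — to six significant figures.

The integral term ∫_3^14 x^3 dx = 9583.75.
Boundary: ½(f(3) + f(14)) = ½(27.0000 + 2744.00) = 1385.50.
Integral + boundary = 10969.2.
Correction k=1: B_{2}/2! · (f^{(1)}(14) − f^{(1)}(3)) = 1/12 · (588.000 − 27.0000) = 46.7500.

S_1 ≈ 11016.0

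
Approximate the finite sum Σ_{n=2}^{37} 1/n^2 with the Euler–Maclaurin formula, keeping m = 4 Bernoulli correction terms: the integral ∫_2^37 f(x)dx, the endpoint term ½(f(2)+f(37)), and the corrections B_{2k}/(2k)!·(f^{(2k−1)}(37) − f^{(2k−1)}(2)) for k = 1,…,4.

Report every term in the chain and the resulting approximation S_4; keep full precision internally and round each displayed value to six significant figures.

Integral: ∫_2^37 1/x^2 dx = 0.472973.
Boundary: ½(f(2) + f(37)) = ½(0.250000 + 0.000730460) = 0.125365.
Running total after boundary: 0.598338.
k=1: B_{2}/(2)! × [f^{(1)}(37) − f^{(1)}(2)] = 1/12 × (-3.94843e-05 − (-0.250000)) = 0.0208300.
Running total after k=1: 0.619168.
k=2: B_{4}/(4)! × [f^{(3)}(37) − f^{(3)}(2)] = −1/720 × (-3.46101e-07 − (-0.750000)) = -0.00104167.
Running total after k=2: 0.618127.
k=3: B_{6}/(6)! × [f^{(5)}(37) − f^{(5)}(2)] = 1/30240 × (-7.58439e-09 − (-5.62500)) = 0.000186012.
Running total after k=3: 0.618313.
k=4: B_{8}/(8)! × [f^{(7)}(37) − f^{(7)}(2)] = −1/1209600 × (-3.10245e-10 − (-78.7500)) = -6.51042e-05.

S_4 ≈ 0.618247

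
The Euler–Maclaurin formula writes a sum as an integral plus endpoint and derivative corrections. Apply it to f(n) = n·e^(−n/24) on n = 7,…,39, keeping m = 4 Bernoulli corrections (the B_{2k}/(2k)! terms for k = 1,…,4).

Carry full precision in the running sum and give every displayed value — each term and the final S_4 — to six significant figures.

S_4 ≈ 264.451

∫_7^39 x·e^(−x/24) dx evaluates to 258.051.
½[f(7) + f(39)] = ½[5.22912 + 7.67956] = 6.45434.
So far: 264.505.
k=1: B_{2}/(2)! × [f^{(1)}(39) − f^{(1)}(7)] = 1/12 × (-0.123070 − 0.529137) = -0.0543506.
Running total after k=1: 264.451.
k=2: B_{4}/(4)! × [f^{(3)}(39) − f^{(3)}(7)] = −1/720 × (0.000470058 − 0.00351245) = 4.22555e-06.
Running total after k=2: 264.451.
k=3: B_{6}/(6)! × [f^{(5)}(39) − f^{(5)}(7)] = 1/30240 × (2.00309e-06 − 1.06012e-05) = -2.84327e-10.
Running total after k=3: 264.451.
k=4: B_{8}/(8)! × [f^{(7)}(39) − f^{(7)}(7)] = −1/1209600 × (5.53838e-09 − 2.62227e-08) = 1.71002e-14.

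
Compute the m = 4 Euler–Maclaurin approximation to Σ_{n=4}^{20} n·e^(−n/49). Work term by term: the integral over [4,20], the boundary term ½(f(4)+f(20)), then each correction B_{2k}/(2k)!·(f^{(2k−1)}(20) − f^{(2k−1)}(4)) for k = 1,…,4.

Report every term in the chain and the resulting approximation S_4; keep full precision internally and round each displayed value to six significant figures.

The integral term ∫_4^20 x·e^(−x/49) dx = 145.496.
Endpoint term: (f(4) + f(20))/2 = (3.68644 + 13.2974)/2 = 8.49192.
Running total after boundary: 153.988.
Order-1 term: 1/12 · (0.393495 − 0.846377) = -0.0377402.
Running total after k=1: 153.950.
Order-2 term: −1/720 · (0.000717716 − 0.00112020) = 5.59005e-07.
Running total after k=2: 153.950.
Order-3 term: 1/30240 · (5.29589e-07 − 7.86292e-07) = -8.48886e-12.
Running total after k=3: 153.950.
Order-4 term: −1/1209600 · (3.16641e-10 − 4.60654e-10) = 1.19058e-16.

S_4 ≈ 153.950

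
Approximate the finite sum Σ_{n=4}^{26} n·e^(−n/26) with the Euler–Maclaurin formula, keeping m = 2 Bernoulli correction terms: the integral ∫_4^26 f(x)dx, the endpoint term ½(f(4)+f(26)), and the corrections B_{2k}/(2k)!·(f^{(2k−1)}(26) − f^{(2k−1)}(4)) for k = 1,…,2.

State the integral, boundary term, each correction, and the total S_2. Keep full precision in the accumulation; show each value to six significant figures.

S_2 ≈ 177.839

The integral term ∫_4^26 x·e^(−x/26) dx = 171.402.
½[f(4) + f(26)] = ½[3.42962 + 9.56487] = 6.49724.
Integral + boundary = 177.899.
Correction k=1: B_{2}/2! · (f^{(1)}(26) − f^{(1)}(4)) = 1/12 · (0.00000 − 0.725496) = -0.0604580.
After k=1: 177.839.
Correction k=2: B_{4}/4! · (f^{(3)}(26) − f^{(3)}(4)) = −1/720 · (0.00108840 − 0.00360992) = 3.50211e-06.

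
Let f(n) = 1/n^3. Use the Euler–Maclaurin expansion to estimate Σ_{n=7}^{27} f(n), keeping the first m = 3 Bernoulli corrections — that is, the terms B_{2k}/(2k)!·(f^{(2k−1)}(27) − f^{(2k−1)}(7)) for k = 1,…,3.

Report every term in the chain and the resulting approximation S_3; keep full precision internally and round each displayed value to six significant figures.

S_3 ≈ 0.0111043

Integral: ∫_7^27 1/x^3 dx = 0.00951821.
½[f(7) + f(27)] = ½[0.00291545 + 5.08053e-05] = 0.00148313.
Integral + boundary = 0.0110013.
Correction k=1: B_{2}/2! · (f^{(1)}(27) − f^{(1)}(7)) = 1/12 · (-5.64503e-06 − (-0.00124948)) = 0.000103653.
Running total after k=1: 0.0111050.
Correction k=2: B_{4}/4! · (f^{(3)}(27) − f^{(3)}(7)) = −1/720 · (-1.54870e-07 − (-0.000509992)) = -7.08107e-07.
Running total after k=2: 0.0111043.
Correction k=3: B_{6}/6! · (f^{(5)}(27) − f^{(5)}(7)) = 1/30240 · (-8.92258e-09 − (-0.000437136)) = 1.44552e-08.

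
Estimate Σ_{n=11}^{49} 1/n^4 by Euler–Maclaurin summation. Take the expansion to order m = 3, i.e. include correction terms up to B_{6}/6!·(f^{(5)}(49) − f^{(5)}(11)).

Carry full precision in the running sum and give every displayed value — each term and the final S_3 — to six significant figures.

∫_11^49 1/x^4 dx evaluates to 0.000247605.
Endpoint term: (f(11) + f(49))/2 = (6.83013e-05 + 1.73467e-07)/2 = 3.42374e-05.
Running total after boundary: 0.000281842.
Correction k=1: B_{2}/2! · (f^{(1)}(49) − f^{(1)}(11)) = 1/12 · (-1.41605e-08 − (-2.48369e-05)) = 2.06856e-06.
Partial sum through k=1: 0.000283911.
Correction k=2: B_{4}/4! · (f^{(3)}(49) − f^{(3)}(11)) = −1/720 · (-1.76933e-10 − (-6.15790e-06)) = -8.55239e-09.
Partial sum through k=2: 0.000283902.
Correction k=3: B_{6}/6! · (f^{(5)}(49) − f^{(5)}(11)) = 1/30240 · (-4.12672e-12 − (-2.84994e-06)) = 9.42438e-11.

S_3 ≈ 0.000283902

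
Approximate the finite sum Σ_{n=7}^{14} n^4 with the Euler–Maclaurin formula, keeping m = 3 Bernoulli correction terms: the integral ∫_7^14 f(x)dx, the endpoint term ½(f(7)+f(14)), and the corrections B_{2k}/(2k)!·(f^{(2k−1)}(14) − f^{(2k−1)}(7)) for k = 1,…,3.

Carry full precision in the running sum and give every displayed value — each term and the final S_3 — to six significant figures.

S_3 ≈ 125412

∫_7^14 x^4 dx evaluates to 104203.
Boundary: ½(f(7) + f(14)) = ½(2401.00 + 38416.0) = 20408.5.
Running total after boundary: 124612.
k=1: B_{2}/(2)! × [f^{(1)}(14) − f^{(1)}(7)] = 1/12 × (10976.0 − 1372.00) = 800.333.
After k=1: 125412.
k=2: B_{4}/(4)! × [f^{(3)}(14) − f^{(3)}(7)] = −1/720 × (336.000 − 168.000) = -0.233333.
After k=2: 125412.
k=3: B_{6}/(6)! × [f^{(5)}(14) − f^{(5)}(7)] = 1/30240 × (0.00000 − 0.00000) = 0.00000.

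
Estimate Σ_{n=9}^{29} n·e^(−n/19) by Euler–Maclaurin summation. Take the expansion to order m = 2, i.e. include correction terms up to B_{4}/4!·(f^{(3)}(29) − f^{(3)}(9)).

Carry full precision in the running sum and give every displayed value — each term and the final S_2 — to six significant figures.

S_2 ≈ 138.986

The integral term ∫_9^29 x·e^(−x/19) dx = 133.069.
½[f(9) + f(29)] = ½[5.60433 + 6.30271] = 5.95352.
Running total after boundary: 139.023.
Correction k=1: B_{2}/2! · (f^{(1)}(29) − f^{(1)}(9)) = 1/12 · (-0.114387 − 0.327739) = -0.0368438.
Running total after k=1: 138.986.
Correction k=2: B_{4}/4! · (f^{(3)}(29) − f^{(3)}(9)) = −1/720 · (0.000887211 − 0.00435775) = 4.82019e-06.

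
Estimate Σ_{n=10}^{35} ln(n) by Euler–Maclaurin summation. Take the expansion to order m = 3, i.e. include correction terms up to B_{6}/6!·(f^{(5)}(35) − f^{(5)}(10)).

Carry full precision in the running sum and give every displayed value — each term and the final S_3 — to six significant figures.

S_3 ≈ 79.3343

The integral term ∫_10^35 ln(x) dx = 76.4113.
½[f(10) + f(35)] = ½[2.30259 + 3.55535] = 2.92897.
So far: 79.3403.
k=1: B_{2}/(2)! × [f^{(1)}(35) − f^{(1)}(10)] = 1/12 × (0.0285714 − 0.100000) = -0.00595238.
After k=1: 79.3343.
k=2: B_{4}/(4)! × [f^{(3)}(35) − f^{(3)}(10)] = −1/720 × (4.66472e-05 − 0.00200000) = 2.71299e-06.
After k=2: 79.3343.
k=3: B_{6}/(6)! × [f^{(5)}(35) − f^{(5)}(10)] = 1/30240 × (4.56952e-07 − 0.000240000) = -7.92140e-09.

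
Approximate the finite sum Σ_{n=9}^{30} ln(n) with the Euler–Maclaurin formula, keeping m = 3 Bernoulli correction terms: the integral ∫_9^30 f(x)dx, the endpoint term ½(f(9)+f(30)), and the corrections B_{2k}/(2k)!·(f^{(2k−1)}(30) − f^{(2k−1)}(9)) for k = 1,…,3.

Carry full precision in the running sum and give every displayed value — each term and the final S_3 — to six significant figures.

The integral term ∫_9^30 ln(x) dx = 61.2609.
Endpoint term: (f(9) + f(30))/2 = (2.19722 + 3.40120)/2 = 2.79921.
Integral + boundary = 64.0601.
k=1: B_{2}/(2)! × [f^{(1)}(30) − f^{(1)}(9)] = 1/12 × (0.0333333 − 0.111111) = -0.00648148.
Partial sum through k=1: 64.0536.
k=2: B_{4}/(4)! × [f^{(3)}(30) − f^{(3)}(9)] = −1/720 × (7.40741e-05 − 0.00274348) = 3.70751e-06.
Partial sum through k=2: 64.0536.
k=3: B_{6}/(6)! × [f^{(5)}(30) − f^{(5)}(9)] = 1/30240 × (9.87654e-07 − 0.000406442) = -1.34079e-08.

S_3 ≈ 64.0536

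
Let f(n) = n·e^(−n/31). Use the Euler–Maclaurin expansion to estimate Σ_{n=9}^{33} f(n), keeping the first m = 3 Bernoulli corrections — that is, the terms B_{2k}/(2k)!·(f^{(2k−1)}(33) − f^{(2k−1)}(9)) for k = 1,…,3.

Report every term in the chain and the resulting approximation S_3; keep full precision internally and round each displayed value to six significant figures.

Integral: ∫_9^33 x·e^(−x/31) dx = 243.276.
Endpoint term: (f(9) + f(33))/2 = (6.73220 + 11.3815)/2 = 9.05686.
Integral + boundary = 252.333.
Order-1 term: 1/12 · (-0.0222513 − 0.530854) = -0.0460921.
Partial sum through k=1: 252.287.
Order-2 term: −1/720 · (0.000694629 − 0.00210916) = 1.96462e-06.
Partial sum through k=2: 252.287.
Order-3 term: 1/30240 · (1.46973e-06 − 3.81469e-06) = -7.75448e-11.

S_3 ≈ 252.287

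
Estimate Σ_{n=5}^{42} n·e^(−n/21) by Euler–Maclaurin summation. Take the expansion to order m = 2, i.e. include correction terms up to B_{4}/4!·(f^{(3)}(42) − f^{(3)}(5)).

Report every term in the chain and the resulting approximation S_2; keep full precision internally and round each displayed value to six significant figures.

S_2 ≈ 256.020

∫_5^42 x·e^(−x/21) dx evaluates to 251.269.
Boundary: ½(f(5) + f(42)) = ½(3.94064 + 5.68408) = 4.81236.
Running total after boundary: 256.081.
k=1: B_{2}/(2)! × [f^{(1)}(42) − f^{(1)}(5)] = 1/12 × (-0.135335 − 0.600478) = -0.0613178.
After k=1: 256.020.
k=2: B_{4}/(4)! × [f^{(3)}(42) − f^{(3)}(5)] = −1/720 × (0.000306883 − 0.00493590) = 6.42920e-06.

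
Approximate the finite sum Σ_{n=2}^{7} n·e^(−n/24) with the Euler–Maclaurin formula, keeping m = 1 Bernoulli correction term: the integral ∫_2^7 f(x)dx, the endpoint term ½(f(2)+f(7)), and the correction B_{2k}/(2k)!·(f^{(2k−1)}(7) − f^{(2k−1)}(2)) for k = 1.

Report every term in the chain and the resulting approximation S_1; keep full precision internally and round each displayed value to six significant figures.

The integral term ∫_2^7 x·e^(−x/24) dx = 18.3267.
Boundary: ½(f(2) + f(7)) = ½(1.84009 + 5.22912) = 3.53461.
So far: 21.8613.
Order-1 term: 1/12 · (0.529137 − 0.843374) = -0.0261864.

S_1 ≈ 21.8351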